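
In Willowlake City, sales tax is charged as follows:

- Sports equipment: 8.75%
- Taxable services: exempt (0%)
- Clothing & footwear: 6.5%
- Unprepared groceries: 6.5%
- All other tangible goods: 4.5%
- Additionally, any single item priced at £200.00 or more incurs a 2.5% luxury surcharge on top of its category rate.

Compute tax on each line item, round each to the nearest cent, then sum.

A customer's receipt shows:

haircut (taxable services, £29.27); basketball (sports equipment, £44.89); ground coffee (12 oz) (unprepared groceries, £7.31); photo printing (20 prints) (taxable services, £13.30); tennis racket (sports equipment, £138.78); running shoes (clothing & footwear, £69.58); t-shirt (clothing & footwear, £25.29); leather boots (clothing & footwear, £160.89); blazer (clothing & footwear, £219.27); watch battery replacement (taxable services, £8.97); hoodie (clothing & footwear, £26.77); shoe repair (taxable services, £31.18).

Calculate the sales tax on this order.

Haircut £29.27: taxable services → 0% → £0.00
Basketball £44.89: sports equipment → 8.75% → £3.93
Ground coffee (12 oz) £7.31: unprepared groceries → 6.5% → £0.48
Photo printing (20 prints) £13.30: taxable services → 0% → £0.00
Tennis racket £138.78: sports equipment → 8.75% → £12.14
Running shoes £69.58: clothing & footwear → 6.5% → £4.52
T-shirt £25.29: clothing & footwear → 6.5% → £1.64
Leather boots £160.89: clothing & footwear → 6.5% → £10.46
Blazer £219.27: clothing & footwear → 6.5% + 2.5% surcharge = 9% → £19.73
Watch battery replacement £8.97: taxable services → 0% → £0.00
Hoodie £26.77: clothing & footwear → 6.5% → £1.74
Shoe repair £31.18: taxable services → 0% → £0.00
Total tax = £3.93 + £0.48 + £12.14 + £4.52 + £1.64 + £10.46 + £19.73 + £1.74 = £54.64

£54.64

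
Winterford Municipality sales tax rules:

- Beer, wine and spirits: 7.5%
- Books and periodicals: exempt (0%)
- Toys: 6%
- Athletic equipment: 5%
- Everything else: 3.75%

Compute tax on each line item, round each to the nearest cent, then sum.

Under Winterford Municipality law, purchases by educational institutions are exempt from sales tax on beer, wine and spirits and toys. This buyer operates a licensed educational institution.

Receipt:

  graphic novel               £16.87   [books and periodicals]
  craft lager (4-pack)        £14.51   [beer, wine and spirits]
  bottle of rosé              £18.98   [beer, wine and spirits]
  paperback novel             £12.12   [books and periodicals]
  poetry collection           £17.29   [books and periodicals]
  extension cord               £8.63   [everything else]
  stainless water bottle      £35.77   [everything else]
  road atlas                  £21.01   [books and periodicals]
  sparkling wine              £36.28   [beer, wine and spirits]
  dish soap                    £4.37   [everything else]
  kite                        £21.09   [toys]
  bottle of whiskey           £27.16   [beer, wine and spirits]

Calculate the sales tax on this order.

£1.82

Graphic novel £16.87: books and periodicals → 0% → £0.00
Craft lager (4-pack) £14.51: beer, wine and spirits, buyer-exempt → 0% → £0.00
Bottle of rosé £18.98: beer, wine and spirits, buyer-exempt → 0% → £0.00
Paperback novel £12.12: books and periodicals → 0% → £0.00
Poetry collection £17.29: books and periodicals → 0% → £0.00
Extension cord £8.63: everything else → 3.75% → £0.32
Stainless water bottle £35.77: everything else → 3.75% → £1.34
Road atlas £21.01: books and periodicals → 0% → £0.00
Sparkling wine £36.28: beer, wine and spirits, buyer-exempt → 0% → £0.00
Dish soap £4.37: everything else → 3.75% → £0.16
Kite £21.09: toys, buyer-exempt → 0% → £0.00
Bottle of whiskey £27.16: beer, wine and spirits, buyer-exempt → 0% → £0.00
Total tax = £0.32 + £1.34 + £0.16 = £1.82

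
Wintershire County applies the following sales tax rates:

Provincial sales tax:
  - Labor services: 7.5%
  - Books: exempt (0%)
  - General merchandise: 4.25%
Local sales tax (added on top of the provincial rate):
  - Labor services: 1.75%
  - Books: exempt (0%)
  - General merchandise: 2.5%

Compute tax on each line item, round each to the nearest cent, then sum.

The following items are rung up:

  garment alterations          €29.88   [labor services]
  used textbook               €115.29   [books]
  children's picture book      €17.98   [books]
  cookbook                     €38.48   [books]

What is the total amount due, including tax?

€204.39

Garment alterations €29.88: labor services → 7.5% + 1.75% local = 9.25% → €2.76
Used textbook €115.29: books → 0% + 0% local = 0% → €0.00
Children's picture book €17.98: books → 0% + 0% local = 0% → €0.00
Cookbook €38.48: books → 0% + 0% local = 0% → €0.00
Subtotal = €201.63; tax = €2.76; total due = €204.39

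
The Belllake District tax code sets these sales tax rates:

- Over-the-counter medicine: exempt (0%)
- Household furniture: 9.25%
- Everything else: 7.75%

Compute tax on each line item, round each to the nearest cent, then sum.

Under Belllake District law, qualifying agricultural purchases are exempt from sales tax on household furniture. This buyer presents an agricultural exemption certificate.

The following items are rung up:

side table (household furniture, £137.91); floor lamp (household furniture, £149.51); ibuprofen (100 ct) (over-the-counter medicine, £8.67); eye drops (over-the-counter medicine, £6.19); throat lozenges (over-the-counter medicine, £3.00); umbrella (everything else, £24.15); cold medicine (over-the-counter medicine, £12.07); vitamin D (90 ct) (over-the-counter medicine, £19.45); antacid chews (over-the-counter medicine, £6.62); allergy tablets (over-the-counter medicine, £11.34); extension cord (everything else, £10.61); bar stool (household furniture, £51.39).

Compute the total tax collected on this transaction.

Side table £137.91: household furniture, buyer-exempt → 0% → £0.00
Floor lamp £149.51: household furniture, buyer-exempt → 0% → £0.00
Ibuprofen (100 ct) £8.67: over-the-counter medicine → 0% → £0.00
Eye drops £6.19: over-the-counter medicine → 0% → £0.00
Throat lozenges £3.00: over-the-counter medicine → 0% → £0.00
Umbrella £24.15: everything else → 7.75% → £1.87
Cold medicine £12.07: over-the-counter medicine → 0% → £0.00
Vitamin D (90 ct) £19.45: over-the-counter medicine → 0% → £0.00
Antacid chews £6.62: over-the-counter medicine → 0% → £0.00
Allergy tablets £11.34: over-the-counter medicine → 0% → £0.00
Extension cord £10.61: everything else → 7.75% → £0.82
Bar stool £51.39: household furniture, buyer-exempt → 0% → £0.00
Total tax = £1.87 + £0.82 = £2.69

£2.69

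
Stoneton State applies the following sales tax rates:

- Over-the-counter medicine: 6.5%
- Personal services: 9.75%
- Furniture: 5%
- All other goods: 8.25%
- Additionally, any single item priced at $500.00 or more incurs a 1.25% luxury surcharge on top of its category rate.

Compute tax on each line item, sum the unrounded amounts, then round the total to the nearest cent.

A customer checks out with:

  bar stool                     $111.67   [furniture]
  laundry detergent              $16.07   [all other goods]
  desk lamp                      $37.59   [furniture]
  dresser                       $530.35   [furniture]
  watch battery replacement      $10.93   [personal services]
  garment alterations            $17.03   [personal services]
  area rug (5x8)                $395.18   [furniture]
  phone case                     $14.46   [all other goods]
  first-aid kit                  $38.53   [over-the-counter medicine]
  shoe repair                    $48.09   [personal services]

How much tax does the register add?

Bar stool $111.67: furniture → 5% → $5.5835
Laundry detergent $16.07: all other goods → 8.25% → $1.325775
Desk lamp $37.59: furniture → 5% → $1.8795
Dresser $530.35: furniture → 5% + 1.25% surcharge = 6.25% → $33.146875
Watch battery replacement $10.93: personal services → 9.75% → $1.065675
Garment alterations $17.03: personal services → 9.75% → $1.660425
Area rug (5x8) $395.18: furniture → 5% → $19.759
Phone case $14.46: all other goods → 8.25% → $1.19295
First-aid kit $38.53: over-the-counter medicine → 6.5% → $2.50445
Shoe repair $48.09: personal services → 9.75% → $4.688775
Unrounded tax sum = $72.806925 → $72.81

$72.81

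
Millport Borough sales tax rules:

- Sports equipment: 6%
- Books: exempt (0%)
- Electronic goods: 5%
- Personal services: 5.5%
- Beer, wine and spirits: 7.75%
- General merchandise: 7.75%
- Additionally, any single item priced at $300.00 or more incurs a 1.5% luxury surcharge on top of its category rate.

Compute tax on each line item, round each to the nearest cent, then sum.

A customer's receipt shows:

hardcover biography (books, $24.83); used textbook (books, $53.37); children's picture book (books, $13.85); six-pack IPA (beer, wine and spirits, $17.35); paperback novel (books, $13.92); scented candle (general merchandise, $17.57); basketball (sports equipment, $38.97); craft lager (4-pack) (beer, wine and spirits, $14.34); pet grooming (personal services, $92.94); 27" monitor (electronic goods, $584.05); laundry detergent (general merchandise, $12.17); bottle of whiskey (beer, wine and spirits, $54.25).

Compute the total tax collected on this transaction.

$54.36

Hardcover biography $24.83: books → 0% → $0.00
Used textbook $53.37: books → 0% → $0.00
Children's picture book $13.85: books → 0% → $0.00
Six-pack IPA $17.35: beer, wine and spirits → 7.75% → $1.34
Paperback novel $13.92: books → 0% → $0.00
Scented candle $17.57: general merchandise → 7.75% → $1.36
Basketball $38.97: sports equipment → 6% → $2.34
Craft lager (4-pack) $14.34: beer, wine and spirits → 7.75% → $1.11
Pet grooming $92.94: personal services → 5.5% → $5.11
27" monitor $584.05: electronic goods → 5% + 1.5% surcharge = 6.5% → $37.96
Laundry detergent $12.17: general merchandise → 7.75% → $0.94
Bottle of whiskey $54.25: beer, wine and spirits → 7.75% → $4.20
Total tax = $1.34 + $1.36 + $2.34 + $1.11 + $5.11 + $37.96 + $0.94 + $4.20 = $54.36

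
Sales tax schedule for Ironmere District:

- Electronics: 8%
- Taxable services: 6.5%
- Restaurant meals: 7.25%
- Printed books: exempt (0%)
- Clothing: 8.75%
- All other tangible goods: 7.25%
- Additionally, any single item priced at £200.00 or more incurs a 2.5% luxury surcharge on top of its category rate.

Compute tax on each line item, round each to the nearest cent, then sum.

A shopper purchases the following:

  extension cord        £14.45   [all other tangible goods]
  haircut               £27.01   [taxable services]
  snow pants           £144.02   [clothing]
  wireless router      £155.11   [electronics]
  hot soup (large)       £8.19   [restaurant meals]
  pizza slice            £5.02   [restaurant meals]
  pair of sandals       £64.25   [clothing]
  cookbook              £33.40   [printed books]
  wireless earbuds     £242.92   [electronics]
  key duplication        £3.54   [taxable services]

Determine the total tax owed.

Extension cord £14.45: all other tangible goods → 7.25% → £1.05
Haircut £27.01: taxable services → 6.5% → £1.76
Snow pants £144.02: clothing → 8.75% → £12.60
Wireless router £155.11: electronics → 8% → £12.41
Hot soup (large) £8.19: restaurant meals → 7.25% → £0.59
Pizza slice £5.02: restaurant meals → 7.25% → £0.36
Pair of sandals £64.25: clothing → 8.75% → £5.62
Cookbook £33.40: printed books → 0% → £0.00
Wireless earbuds £242.92: electronics → 8% + 2.5% surcharge = 10.5% → £25.51
Key duplication £3.54: taxable services → 6.5% → £0.23
Total tax = £1.05 + £1.76 + £12.60 + £12.41 + £0.59 + £0.36 + £5.62 + £25.51 + £0.23 = £60.13

£60.13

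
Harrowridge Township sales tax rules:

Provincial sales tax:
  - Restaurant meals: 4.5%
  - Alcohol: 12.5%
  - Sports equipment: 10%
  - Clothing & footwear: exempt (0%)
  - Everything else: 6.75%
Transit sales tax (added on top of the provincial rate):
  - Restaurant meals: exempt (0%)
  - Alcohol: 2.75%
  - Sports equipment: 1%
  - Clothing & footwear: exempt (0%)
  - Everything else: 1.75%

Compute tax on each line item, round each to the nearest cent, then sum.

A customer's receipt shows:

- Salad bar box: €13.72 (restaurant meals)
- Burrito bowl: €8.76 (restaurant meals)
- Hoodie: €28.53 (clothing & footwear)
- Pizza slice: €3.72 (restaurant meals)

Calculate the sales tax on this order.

€1.18

Salad bar box €13.72: restaurant meals → 4.5% + 0% transit = 4.5% → €0.62
Burrito bowl €8.76: restaurant meals → 4.5% + 0% transit = 4.5% → €0.39
Hoodie €28.53: clothing & footwear → 0% + 0% transit = 0% → €0.00
Pizza slice €3.72: restaurant meals → 4.5% + 0% transit = 4.5% → €0.17
Total tax = €0.62 + €0.39 + €0.17 = €1.18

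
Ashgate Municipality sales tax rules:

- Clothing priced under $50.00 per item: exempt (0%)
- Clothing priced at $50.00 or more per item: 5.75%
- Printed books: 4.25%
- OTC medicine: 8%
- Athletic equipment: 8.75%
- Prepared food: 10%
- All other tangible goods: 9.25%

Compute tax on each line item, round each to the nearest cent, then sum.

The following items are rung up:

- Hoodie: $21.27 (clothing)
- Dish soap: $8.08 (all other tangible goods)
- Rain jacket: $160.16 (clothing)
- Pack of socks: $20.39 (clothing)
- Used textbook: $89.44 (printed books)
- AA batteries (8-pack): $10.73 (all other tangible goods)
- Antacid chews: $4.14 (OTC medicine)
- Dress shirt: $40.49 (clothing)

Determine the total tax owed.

Hoodie $21.27: clothing, under $50.00 → 0% → $0.00
Dish soap $8.08: all other tangible goods → 9.25% → $0.75
Rain jacket $160.16: clothing, $50.00 or more → 5.75% → $9.21
Pack of socks $20.39: clothing, under $50.00 → 0% → $0.00
Used textbook $89.44: printed books → 4.25% → $3.80
AA batteries (8-pack) $10.73: all other tangible goods → 9.25% → $0.99
Antacid chews $4.14: OTC medicine → 8% → $0.33
Dress shirt $40.49: clothing, under $50.00 → 0% → $0.00
Total tax = $0.75 + $9.21 + $3.80 + $0.99 + $0.33 = $15.08

$15.08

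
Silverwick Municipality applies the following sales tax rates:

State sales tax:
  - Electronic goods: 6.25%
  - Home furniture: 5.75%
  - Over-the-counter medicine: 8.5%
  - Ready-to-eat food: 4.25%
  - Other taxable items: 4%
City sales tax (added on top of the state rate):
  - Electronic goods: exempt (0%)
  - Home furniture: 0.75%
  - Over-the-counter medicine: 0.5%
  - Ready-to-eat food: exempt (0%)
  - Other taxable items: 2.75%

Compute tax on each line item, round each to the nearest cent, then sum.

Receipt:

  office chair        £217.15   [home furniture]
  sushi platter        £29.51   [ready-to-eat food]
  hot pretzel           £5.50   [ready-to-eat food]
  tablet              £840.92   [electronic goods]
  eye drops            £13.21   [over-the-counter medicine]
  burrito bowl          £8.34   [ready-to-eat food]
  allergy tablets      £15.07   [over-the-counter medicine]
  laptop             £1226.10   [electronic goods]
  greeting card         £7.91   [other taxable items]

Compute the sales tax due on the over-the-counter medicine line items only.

Eye drops £13.21: over-the-counter medicine → 8.5% + 0.5% city = 9% → £1.19
Allergy tablets £15.07: over-the-counter medicine → 8.5% + 0.5% city = 9% → £1.36
Tax on over-the-counter medicine = £1.19 + £1.36 = £2.55

£2.55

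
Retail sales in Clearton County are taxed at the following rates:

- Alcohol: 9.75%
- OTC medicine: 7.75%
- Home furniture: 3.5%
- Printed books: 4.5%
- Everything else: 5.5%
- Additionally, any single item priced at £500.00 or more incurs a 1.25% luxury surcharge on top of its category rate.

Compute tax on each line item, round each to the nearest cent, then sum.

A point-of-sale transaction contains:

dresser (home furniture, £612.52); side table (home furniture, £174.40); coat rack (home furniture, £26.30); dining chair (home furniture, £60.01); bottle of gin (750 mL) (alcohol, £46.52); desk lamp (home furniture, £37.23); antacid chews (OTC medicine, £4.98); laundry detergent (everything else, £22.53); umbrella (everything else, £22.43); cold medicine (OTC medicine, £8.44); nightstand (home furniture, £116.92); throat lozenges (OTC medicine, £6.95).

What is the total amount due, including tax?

Dresser £612.52: home furniture → 3.5% + 1.25% surcharge = 4.75% → £29.09
Side table £174.40: home furniture → 3.5% → £6.10
Coat rack £26.30: home furniture → 3.5% → £0.92
Dining chair £60.01: home furniture → 3.5% → £2.10
Bottle of gin (750 mL) £46.52: alcohol → 9.75% → £4.54
Desk lamp £37.23: home furniture → 3.5% → £1.30
Antacid chews £4.98: OTC medicine → 7.75% → £0.39
Laundry detergent £22.53: everything else → 5.5% → £1.24
Umbrella £22.43: everything else → 5.5% → £1.23
Cold medicine £8.44: OTC medicine → 7.75% → £0.65
Nightstand £116.92: home furniture → 3.5% → £4.09
Throat lozenges £6.95: OTC medicine → 7.75% → £0.54
Subtotal = £1139.23; tax = £52.19; total due = £1191.42

£1191.42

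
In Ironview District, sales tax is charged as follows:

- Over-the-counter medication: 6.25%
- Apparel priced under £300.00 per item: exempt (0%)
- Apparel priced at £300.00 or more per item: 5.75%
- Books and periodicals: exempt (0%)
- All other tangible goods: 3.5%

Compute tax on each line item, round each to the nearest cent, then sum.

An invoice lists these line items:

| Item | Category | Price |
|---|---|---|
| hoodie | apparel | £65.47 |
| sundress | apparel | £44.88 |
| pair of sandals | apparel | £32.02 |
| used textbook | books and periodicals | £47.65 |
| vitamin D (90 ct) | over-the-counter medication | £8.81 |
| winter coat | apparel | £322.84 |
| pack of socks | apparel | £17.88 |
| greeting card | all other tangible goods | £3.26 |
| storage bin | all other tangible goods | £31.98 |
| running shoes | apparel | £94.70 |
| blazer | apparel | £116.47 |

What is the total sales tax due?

£20.34

Hoodie £65.47: apparel, under £300.00 → 0% → £0.00
Sundress £44.88: apparel, under £300.00 → 0% → £0.00
Pair of sandals £32.02: apparel, under £300.00 → 0% → £0.00
Used textbook £47.65: books and periodicals → 0% → £0.00
Vitamin D (90 ct) £8.81: over-the-counter medication → 6.25% → £0.55
Winter coat £322.84: apparel, £300.00 or more → 5.75% → £18.56
Pack of socks £17.88: apparel, under £300.00 → 0% → £0.00
Greeting card £3.26: all other tangible goods → 3.5% → £0.11
Storage bin £31.98: all other tangible goods → 3.5% → £1.12
Running shoes £94.70: apparel, under £300.00 → 0% → £0.00
Blazer £116.47: apparel, under £300.00 → 0% → £0.00
Total tax = £0.55 + £18.56 + £0.11 + £1.12 = £20.34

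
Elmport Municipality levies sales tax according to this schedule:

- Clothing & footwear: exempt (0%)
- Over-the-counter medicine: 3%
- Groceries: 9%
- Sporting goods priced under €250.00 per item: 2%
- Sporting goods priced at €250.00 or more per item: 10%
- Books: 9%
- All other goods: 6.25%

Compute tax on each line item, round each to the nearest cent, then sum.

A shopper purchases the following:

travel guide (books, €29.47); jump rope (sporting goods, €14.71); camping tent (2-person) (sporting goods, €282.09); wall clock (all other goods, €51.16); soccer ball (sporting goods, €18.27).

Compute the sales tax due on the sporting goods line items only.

€28.87

Jump rope €14.71: sporting goods, under €250.00 → 2% → €0.29
Camping tent (2-person) €282.09: sporting goods, €250.00 or more → 10% → €28.21
Soccer ball €18.27: sporting goods, under €250.00 → 2% → €0.37
Tax on sporting goods = €0.29 + €28.21 + €0.37 = €28.87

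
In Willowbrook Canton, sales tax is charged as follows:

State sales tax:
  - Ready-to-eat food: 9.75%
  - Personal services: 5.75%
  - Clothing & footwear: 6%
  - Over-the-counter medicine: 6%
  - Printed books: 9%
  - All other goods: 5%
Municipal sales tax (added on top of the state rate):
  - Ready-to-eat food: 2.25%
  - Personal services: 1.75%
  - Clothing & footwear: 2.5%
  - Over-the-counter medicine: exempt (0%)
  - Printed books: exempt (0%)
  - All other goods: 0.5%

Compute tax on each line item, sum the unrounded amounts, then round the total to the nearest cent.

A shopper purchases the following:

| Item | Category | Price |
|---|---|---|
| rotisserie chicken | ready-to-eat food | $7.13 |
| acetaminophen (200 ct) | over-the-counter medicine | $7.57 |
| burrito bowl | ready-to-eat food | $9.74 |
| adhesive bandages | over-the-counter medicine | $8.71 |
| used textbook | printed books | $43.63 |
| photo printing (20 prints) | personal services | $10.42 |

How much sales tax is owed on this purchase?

Rotisserie chicken $7.13: ready-to-eat food → 9.75% + 2.25% municipal = 12% → $0.8556
Acetaminophen (200 ct) $7.57: over-the-counter medicine → 6% + 0% municipal = 6% → $0.4542
Burrito bowl $9.74: ready-to-eat food → 9.75% + 2.25% municipal = 12% → $1.1688
Adhesive bandages $8.71: over-the-counter medicine → 6% + 0% municipal = 6% → $0.5226
Used textbook $43.63: printed books → 9% + 0% municipal = 9% → $3.9267
Photo printing (20 prints) $10.42: personal services → 5.75% + 1.75% municipal = 7.5% → $0.7815
Unrounded tax sum = $7.7094 → $7.71

$7.71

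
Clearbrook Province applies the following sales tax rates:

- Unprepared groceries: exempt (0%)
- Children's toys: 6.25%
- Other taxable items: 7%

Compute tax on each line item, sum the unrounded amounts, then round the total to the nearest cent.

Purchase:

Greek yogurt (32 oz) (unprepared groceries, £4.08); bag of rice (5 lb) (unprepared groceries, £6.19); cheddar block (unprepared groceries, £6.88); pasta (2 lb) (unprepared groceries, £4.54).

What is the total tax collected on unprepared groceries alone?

£0.00

Greek yogurt (32 oz) £4.08: unprepared groceries → 0% → £0.00
Bag of rice (5 lb) £6.19: unprepared groceries → 0% → £0.00
Cheddar block £6.88: unprepared groceries → 0% → £0.00
Pasta (2 lb) £4.54: unprepared groceries → 0% → £0.00
Tax on unprepared groceries: unrounded sum = £0.00 → £0.00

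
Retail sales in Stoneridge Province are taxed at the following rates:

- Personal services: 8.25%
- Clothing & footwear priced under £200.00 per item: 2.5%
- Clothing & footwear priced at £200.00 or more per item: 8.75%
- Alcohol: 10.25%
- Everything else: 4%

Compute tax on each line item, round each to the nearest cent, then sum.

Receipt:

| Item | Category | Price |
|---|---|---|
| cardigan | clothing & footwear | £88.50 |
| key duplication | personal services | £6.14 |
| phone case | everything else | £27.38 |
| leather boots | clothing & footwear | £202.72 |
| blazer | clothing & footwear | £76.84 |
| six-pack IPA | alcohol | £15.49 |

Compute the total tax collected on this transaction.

£25.07

Cardigan £88.50: clothing & footwear, under £200.00 → 2.5% → £2.21
Key duplication £6.14: personal services → 8.25% → £0.51
Phone case £27.38: everything else → 4% → £1.10
Leather boots £202.72: clothing & footwear, £200.00 or more → 8.75% → £17.74
Blazer £76.84: clothing & footwear, under £200.00 → 2.5% → £1.92
Six-pack IPA £15.49: alcohol → 10.25% → £1.59
Total tax = £2.21 + £0.51 + £1.10 + £17.74 + £1.92 + £1.59 = £25.07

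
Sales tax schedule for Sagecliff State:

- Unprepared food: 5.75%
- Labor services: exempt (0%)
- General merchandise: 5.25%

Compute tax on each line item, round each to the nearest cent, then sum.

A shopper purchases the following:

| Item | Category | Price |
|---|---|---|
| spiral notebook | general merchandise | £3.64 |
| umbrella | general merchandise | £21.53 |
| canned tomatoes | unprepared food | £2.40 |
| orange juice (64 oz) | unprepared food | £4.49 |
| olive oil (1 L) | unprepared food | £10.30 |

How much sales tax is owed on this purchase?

Spiral notebook £3.64: general merchandise → 5.25% → £0.19
Umbrella £21.53: general merchandise → 5.25% → £1.13
Canned tomatoes £2.40: unprepared food → 5.75% → £0.14
Orange juice (64 oz) £4.49: unprepared food → 5.75% → £0.26
Olive oil (1 L) £10.30: unprepared food → 5.75% → £0.59
Total tax = £0.19 + £1.13 + £0.14 + £0.26 + £0.59 = £2.31

£2.31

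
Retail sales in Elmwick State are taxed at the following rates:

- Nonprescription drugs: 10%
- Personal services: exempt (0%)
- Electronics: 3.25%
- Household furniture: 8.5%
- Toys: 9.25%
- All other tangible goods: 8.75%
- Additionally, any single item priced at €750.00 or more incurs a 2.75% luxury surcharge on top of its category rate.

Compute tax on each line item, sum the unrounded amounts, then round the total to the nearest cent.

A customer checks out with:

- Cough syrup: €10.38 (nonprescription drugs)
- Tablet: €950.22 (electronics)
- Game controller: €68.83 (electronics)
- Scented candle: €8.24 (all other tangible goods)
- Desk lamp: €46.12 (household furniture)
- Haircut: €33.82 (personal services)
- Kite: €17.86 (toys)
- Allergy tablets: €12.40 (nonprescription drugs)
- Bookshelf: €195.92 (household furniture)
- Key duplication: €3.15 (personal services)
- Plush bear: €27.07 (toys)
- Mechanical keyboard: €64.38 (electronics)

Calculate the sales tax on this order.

Cough syrup €10.38: nonprescription drugs → 10% → €1.038
Tablet €950.22: electronics → 3.25% + 2.75% surcharge = 6% → €57.0132
Game controller €68.83: electronics → 3.25% → €2.236975
Scented candle €8.24: all other tangible goods → 8.75% → €0.721
Desk lamp €46.12: household furniture → 8.5% → €3.9202
Haircut €33.82: personal services → 0% → €0.00
Kite €17.86: toys → 9.25% → €1.65205
Allergy tablets €12.40: nonprescription drugs → 10% → €1.24
Bookshelf €195.92: household furniture → 8.5% → €16.6532
Key duplication €3.15: personal services → 0% → €0.00
Plush bear €27.07: toys → 9.25% → €2.503975
Mechanical keyboard €64.38: electronics → 3.25% → €2.09235
Unrounded tax sum = €89.07095 → €89.07

€89.07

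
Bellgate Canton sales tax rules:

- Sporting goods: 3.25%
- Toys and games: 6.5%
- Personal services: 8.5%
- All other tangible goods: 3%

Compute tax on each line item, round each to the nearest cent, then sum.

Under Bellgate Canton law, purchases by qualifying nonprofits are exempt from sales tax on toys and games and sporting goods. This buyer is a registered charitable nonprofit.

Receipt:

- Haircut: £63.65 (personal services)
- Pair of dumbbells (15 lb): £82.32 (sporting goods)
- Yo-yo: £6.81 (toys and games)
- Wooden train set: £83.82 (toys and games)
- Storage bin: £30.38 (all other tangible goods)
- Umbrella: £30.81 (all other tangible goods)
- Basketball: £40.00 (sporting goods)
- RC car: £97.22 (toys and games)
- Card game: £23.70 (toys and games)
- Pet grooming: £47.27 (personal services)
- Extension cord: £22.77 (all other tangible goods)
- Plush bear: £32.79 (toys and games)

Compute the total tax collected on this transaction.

£11.94

Haircut £63.65: personal services → 8.5% → £5.41
Pair of dumbbells (15 lb) £82.32: sporting goods, buyer-exempt → 0% → £0.00
Yo-yo £6.81: toys and games, buyer-exempt → 0% → £0.00
Wooden train set £83.82: toys and games, buyer-exempt → 0% → £0.00
Storage bin £30.38: all other tangible goods → 3% → £0.91
Umbrella £30.81: all other tangible goods → 3% → £0.92
Basketball £40.00: sporting goods, buyer-exempt → 0% → £0.00
RC car £97.22: toys and games, buyer-exempt → 0% → £0.00
Card game £23.70: toys and games, buyer-exempt → 0% → £0.00
Pet grooming £47.27: personal services → 8.5% → £4.02
Extension cord £22.77: all other tangible goods → 3% → £0.68
Plush bear £32.79: toys and games, buyer-exempt → 0% → £0.00
Total tax = £5.41 + £0.91 + £0.92 + £4.02 + £0.68 = £11.94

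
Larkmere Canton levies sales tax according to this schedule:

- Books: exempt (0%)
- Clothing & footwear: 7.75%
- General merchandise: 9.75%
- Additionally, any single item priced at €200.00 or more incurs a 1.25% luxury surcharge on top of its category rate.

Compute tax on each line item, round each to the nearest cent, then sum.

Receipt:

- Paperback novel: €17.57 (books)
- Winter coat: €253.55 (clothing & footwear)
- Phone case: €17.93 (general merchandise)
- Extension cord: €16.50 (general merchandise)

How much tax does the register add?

€26.18

Paperback novel €17.57: books → 0% → €0.00
Winter coat €253.55: clothing & footwear → 7.75% + 1.25% surcharge = 9% → €22.82
Phone case €17.93: general merchandise → 9.75% → €1.75
Extension cord €16.50: general merchandise → 9.75% → €1.61
Total tax = €22.82 + €1.75 + €1.61 = €26.18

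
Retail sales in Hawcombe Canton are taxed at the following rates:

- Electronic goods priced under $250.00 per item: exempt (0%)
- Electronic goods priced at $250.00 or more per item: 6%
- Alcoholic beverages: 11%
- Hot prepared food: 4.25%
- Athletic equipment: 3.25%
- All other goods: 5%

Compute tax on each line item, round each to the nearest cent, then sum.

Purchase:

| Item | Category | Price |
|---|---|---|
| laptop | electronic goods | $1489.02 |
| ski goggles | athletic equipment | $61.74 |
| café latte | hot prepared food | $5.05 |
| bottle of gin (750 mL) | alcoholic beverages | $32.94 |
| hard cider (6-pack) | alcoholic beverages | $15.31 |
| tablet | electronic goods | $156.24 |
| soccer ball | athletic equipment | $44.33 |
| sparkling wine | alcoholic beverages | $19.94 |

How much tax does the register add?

$100.49

Laptop $1489.02: electronic goods, $250.00 or more → 6% → $89.34
Ski goggles $61.74: athletic equipment → 3.25% → $2.01
Café latte $5.05: hot prepared food → 4.25% → $0.21
Bottle of gin (750 mL) $32.94: alcoholic beverages → 11% → $3.62
Hard cider (6-pack) $15.31: alcoholic beverages → 11% → $1.68
Tablet $156.24: electronic goods, under $250.00 → 0% → $0.00
Soccer ball $44.33: athletic equipment → 3.25% → $1.44
Sparkling wine $19.94: alcoholic beverages → 11% → $2.19
Total tax = $89.34 + $2.01 + $0.21 + $3.62 + $1.68 + $1.44 + $2.19 = $100.49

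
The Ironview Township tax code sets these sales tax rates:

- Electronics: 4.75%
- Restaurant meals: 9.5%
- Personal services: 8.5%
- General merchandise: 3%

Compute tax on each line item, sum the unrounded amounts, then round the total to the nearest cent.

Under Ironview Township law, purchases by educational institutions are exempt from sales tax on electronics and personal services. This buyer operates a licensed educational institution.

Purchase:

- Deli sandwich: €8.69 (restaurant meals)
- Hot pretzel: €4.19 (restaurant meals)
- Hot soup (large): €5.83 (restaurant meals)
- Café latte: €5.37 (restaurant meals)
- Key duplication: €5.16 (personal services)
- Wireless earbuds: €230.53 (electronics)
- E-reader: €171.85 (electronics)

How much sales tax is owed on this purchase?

Deli sandwich €8.69: restaurant meals → 9.5% → €0.82555
Hot pretzel €4.19: restaurant meals → 9.5% → €0.39805
Hot soup (large) €5.83: restaurant meals → 9.5% → €0.55385
Café latte €5.37: restaurant meals → 9.5% → €0.51015
Key duplication €5.16: personal services, buyer-exempt → 0% → €0.00
Wireless earbuds €230.53: electronics, buyer-exempt → 0% → €0.00
E-reader €171.85: electronics, buyer-exempt → 0% → €0.00
Unrounded tax sum = €2.2876 → €2.29

€2.29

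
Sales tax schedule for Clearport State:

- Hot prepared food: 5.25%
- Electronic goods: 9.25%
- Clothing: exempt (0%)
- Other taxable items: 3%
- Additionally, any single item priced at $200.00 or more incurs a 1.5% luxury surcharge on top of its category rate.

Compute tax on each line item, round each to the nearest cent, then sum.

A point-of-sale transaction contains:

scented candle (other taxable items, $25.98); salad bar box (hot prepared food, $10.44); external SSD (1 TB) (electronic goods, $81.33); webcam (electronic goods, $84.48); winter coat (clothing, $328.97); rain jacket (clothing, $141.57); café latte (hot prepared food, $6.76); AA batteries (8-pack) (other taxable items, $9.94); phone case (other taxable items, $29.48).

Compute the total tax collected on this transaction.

Scented candle $25.98: other taxable items → 3% → $0.78
Salad bar box $10.44: hot prepared food → 5.25% → $0.55
External SSD (1 TB) $81.33: electronic goods → 9.25% → $7.52
Webcam $84.48: electronic goods → 9.25% → $7.81
Winter coat $328.97: clothing → 0% + 1.5% surcharge = 1.5% → $4.93
Rain jacket $141.57: clothing → 0% → $0.00
Café latte $6.76: hot prepared food → 5.25% → $0.35
AA batteries (8-pack) $9.94: other taxable items → 3% → $0.30
Phone case $29.48: other taxable items → 3% → $0.88
Total tax = $0.78 + $0.55 + $7.52 + $7.81 + $4.93 + $0.35 + $0.30 + $0.88 = $23.12

$23.12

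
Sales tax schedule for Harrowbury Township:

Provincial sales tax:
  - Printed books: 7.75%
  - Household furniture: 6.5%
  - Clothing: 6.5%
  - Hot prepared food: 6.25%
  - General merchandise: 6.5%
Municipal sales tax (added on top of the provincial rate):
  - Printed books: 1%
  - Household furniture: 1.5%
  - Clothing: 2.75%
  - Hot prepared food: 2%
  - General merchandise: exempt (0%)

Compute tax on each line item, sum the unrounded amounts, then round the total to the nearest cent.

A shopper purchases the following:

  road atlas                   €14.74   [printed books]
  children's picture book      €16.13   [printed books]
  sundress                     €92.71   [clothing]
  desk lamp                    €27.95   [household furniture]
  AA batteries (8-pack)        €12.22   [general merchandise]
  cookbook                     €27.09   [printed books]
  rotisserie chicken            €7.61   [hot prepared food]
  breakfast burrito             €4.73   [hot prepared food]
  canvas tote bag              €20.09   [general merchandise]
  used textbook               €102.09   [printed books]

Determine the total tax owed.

€27.93

Road atlas €14.74: printed books → 7.75% + 1% municipal = 8.75% → €1.28975
Children's picture book €16.13: printed books → 7.75% + 1% municipal = 8.75% → €1.411375
Sundress €92.71: clothing → 6.5% + 2.75% municipal = 9.25% → €8.575675
Desk lamp €27.95: household furniture → 6.5% + 1.5% municipal = 8% → €2.236
AA batteries (8-pack) €12.22: general merchandise → 6.5% + 0% municipal = 6.5% → €0.7943
Cookbook €27.09: printed books → 7.75% + 1% municipal = 8.75% → €2.370375
Rotisserie chicken €7.61: hot prepared food → 6.25% + 2% municipal = 8.25% → €0.627825
Breakfast burrito €4.73: hot prepared food → 6.25% + 2% municipal = 8.25% → €0.390225
Canvas tote bag €20.09: general merchandise → 6.5% + 0% municipal = 6.5% → €1.30585
Used textbook €102.09: printed books → 7.75% + 1% municipal = 8.75% → €8.932875
Unrounded tax sum = €27.93425 → €27.93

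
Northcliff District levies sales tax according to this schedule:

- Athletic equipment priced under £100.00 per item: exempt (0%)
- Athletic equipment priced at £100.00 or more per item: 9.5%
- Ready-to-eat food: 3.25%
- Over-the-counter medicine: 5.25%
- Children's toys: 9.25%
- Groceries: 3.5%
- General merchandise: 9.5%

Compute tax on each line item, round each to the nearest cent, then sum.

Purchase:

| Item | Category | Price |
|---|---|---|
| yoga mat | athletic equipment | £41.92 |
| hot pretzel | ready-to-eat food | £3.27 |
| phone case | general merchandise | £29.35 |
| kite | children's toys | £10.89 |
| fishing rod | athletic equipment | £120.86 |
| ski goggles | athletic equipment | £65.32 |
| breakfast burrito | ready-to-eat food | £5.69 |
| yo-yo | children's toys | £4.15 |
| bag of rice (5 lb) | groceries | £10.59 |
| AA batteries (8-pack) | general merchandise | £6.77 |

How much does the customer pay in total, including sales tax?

Yoga mat £41.92: athletic equipment, under £100.00 → 0% → £0.00
Hot pretzel £3.27: ready-to-eat food → 3.25% → £0.11
Phone case £29.35: general merchandise → 9.5% → £2.79
Kite £10.89: children's toys → 9.25% → £1.01
Fishing rod £120.86: athletic equipment, £100.00 or more → 9.5% → £11.48
Ski goggles £65.32: athletic equipment, under £100.00 → 0% → £0.00
Breakfast burrito £5.69: ready-to-eat food → 3.25% → £0.18
Yo-yo £4.15: children's toys → 9.25% → £0.38
Bag of rice (5 lb) £10.59: groceries → 3.5% → £0.37
AA batteries (8-pack) £6.77: general merchandise → 9.5% → £0.64
Subtotal = £298.81; tax = £16.96; total due = £315.77

£315.77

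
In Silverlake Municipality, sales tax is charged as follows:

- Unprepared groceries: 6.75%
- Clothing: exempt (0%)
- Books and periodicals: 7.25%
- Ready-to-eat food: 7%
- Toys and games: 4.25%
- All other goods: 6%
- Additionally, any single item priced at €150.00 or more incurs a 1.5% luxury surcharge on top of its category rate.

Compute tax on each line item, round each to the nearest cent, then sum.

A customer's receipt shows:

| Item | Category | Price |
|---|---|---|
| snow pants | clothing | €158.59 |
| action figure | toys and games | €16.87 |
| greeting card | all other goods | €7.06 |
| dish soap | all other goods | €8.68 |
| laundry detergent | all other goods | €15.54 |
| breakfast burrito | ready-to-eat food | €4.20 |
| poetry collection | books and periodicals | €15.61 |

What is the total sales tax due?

€6.39

Snow pants €158.59: clothing → 0% + 1.5% surcharge = 1.5% → €2.38
Action figure €16.87: toys and games → 4.25% → €0.72
Greeting card €7.06: all other goods → 6% → €0.42
Dish soap €8.68: all other goods → 6% → €0.52
Laundry detergent €15.54: all other goods → 6% → €0.93
Breakfast burrito €4.20: ready-to-eat food → 7% → €0.29
Poetry collection €15.61: books and periodicals → 7.25% → €1.13
Total tax = €2.38 + €0.72 + €0.42 + €0.52 + €0.93 + €0.29 + €1.13 = €6.39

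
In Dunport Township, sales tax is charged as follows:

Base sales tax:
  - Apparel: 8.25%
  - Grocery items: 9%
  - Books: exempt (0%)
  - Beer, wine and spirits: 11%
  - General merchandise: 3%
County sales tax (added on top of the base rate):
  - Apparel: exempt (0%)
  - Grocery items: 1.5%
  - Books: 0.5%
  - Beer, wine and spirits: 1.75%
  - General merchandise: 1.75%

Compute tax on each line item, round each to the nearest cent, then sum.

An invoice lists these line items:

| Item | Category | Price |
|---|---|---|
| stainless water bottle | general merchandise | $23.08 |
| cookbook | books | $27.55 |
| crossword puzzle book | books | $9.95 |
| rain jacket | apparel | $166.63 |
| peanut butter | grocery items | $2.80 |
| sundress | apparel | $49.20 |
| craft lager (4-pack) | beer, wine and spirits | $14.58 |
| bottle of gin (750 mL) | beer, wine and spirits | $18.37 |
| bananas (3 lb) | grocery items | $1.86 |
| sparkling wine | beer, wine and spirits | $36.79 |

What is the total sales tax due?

$28.48

Stainless water bottle $23.08: general merchandise → 3% + 1.75% county = 4.75% → $1.10
Cookbook $27.55: books → 0% + 0.5% county = 0.5% → $0.14
Crossword puzzle book $9.95: books → 0% + 0.5% county = 0.5% → $0.05
Rain jacket $166.63: apparel → 8.25% + 0% county = 8.25% → $13.75
Peanut butter $2.80: grocery items → 9% + 1.5% county = 10.5% → $0.29
Sundress $49.20: apparel → 8.25% + 0% county = 8.25% → $4.06
Craft lager (4-pack) $14.58: beer, wine and spirits → 11% + 1.75% county = 12.75% → $1.86
Bottle of gin (750 mL) $18.37: beer, wine and spirits → 11% + 1.75% county = 12.75% → $2.34
Bananas (3 lb) $1.86: grocery items → 9% + 1.5% county = 10.5% → $0.20
Sparkling wine $36.79: beer, wine and spirits → 11% + 1.75% county = 12.75% → $4.69
Total tax = $1.10 + $0.14 + $0.05 + $13.75 + $0.29 + $4.06 + $1.86 + $2.34 + $0.20 + $4.69 = $28.48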